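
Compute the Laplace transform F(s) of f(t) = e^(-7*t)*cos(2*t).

F(s) = (s + 7)/((s + 7)^2 + 4)

L{cos(2t)} = s/(s^2 + 4).
By the first shifting theorem, multiplying by e^(-7t) replaces s with s + 7.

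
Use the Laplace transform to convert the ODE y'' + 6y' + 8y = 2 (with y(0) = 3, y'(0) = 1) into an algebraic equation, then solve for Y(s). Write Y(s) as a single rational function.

Take the Laplace transform of both sides.
Using L{y''} = s^2 Y - s·y(0) - y'(0) and L{y'} = sY - y(0), with y(0) = 3, y'(0) = 1, the left side becomes (s^2 + 6*s + 8)Y - (3*s + 19).
The right side is L{2} = 2/s.
So (s^2 + 6*s + 8)Y = 2/s + (3*s + 19).
Divide through and combine into a single rational function.

Y(s) = (3*s^2 + 19*s + 2)/(s^3 + 6*s^2 + 8*s)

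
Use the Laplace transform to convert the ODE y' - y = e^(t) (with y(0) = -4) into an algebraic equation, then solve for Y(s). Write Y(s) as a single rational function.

Y(s) = (-4*s + 5)/(s^2 - 2*s + 1)

Laplace-transform each side.
With L{y'} = sY - y(0) = sY - (-4): the LHS transforms to (s - 1)Y - (-4).
The right side is L{e^(t)} = 1/(s - 1).
So (s - 1)Y = 1/(s - 1) + (-4).
Solve for Y(s) and write it as one ratio of polynomials.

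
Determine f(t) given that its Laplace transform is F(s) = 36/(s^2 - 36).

f(t) = 6*sinh(6*t)

Since L{sinh(6t)} = 6/(s^2 - 36), the inverse is sinh(6*t), scaled by 6.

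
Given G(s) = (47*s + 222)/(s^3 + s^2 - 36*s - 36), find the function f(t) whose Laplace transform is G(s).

Factor the denominator: s^3 + s^2 - 36*s - 36 = (s - 6)*(s + 1)*(s + 6).
Partial fraction decomposition gives [-1/(s + 6)] + [6/(s - 6)] + [-5/(s + 1)].
Invert each term: -1/(s + 6) ↔ -e^(-6t); 6/(s - 6) ↔ 6e^(6t); -5/(s + 1) ↔ -5e^(-t).

f(t) = 6*exp(6*t) - 5*exp(-t) - exp(-6*t)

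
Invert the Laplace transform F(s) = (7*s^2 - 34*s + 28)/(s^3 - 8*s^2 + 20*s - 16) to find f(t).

f(t) = 6*t*exp(2*t) + exp(4*t) + 6*exp(2*t)

Factor the denominator: s^3 - 8*s^2 + 20*s - 16 = (s - 4)*(s - 2)^2.
Partial fraction decomposition gives [6/(s - 2)] + [6/(s - 2)^2] + [1/(s - 4)].
Invert each term: 6/(s - 2) ↔ 6e^(2t); 6/(s - 2)^2 ↔ 6t·e^(2t); 1/(s - 4) ↔ e^(4t).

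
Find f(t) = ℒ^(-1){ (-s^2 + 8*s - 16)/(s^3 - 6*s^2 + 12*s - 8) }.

f(t) = -2*t^2*exp(2*t) + 4*t*exp(2*t) - exp(2*t)

Factor the denominator: s^3 - 6*s^2 + 12*s - 8 = (s - 2)^3.
Partial fraction decomposition gives [-1/(s - 2)] + [4/(s - 2)^2] + [-4/(s - 2)^3].
Invert each term: -1/(s - 2) ↔ -e^(2t); 4/(s - 2)^2 ↔ 4t·e^(2t); -4/(s - 2)^3 ↔ (-2)t^2·e^(2t).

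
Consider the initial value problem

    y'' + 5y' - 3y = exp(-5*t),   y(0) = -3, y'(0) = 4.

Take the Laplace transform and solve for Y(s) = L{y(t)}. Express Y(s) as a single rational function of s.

Apply the Laplace transform to the equation.
Using L{y''} = s^2 Y - s·y(0) - y'(0) and L{y'} = sY - y(0), with y(0) = -3, y'(0) = 4, the left side becomes (s^2 + 5*s - 3)Y - (-3*s - 11).
The right side is L{exp(-5*t)} = 1/(s + 5).
So (s^2 + 5*s - 3)Y = 1/(s + 5) + (-3*s - 11).
Divide through and combine into a single rational function.

Y(s) = (-3*s^2 - 26*s - 54)/(s^3 + 10*s^2 + 22*s - 15)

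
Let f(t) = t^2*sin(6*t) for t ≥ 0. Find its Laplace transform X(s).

L{sin(6t)} = 6/(s^2 + 36).
Then apply L{t^2·g(t)} = (-1)^2 d^2/ds^2[G(s)] with G(s) = 6/(s^2 + 36):
differentiating 2 times and applying the sign gives 36*(s^2 - 12)/(s^2 + 36)^3.

X(s) = 36*(s^2 - 12)/(s^2 + 36)^3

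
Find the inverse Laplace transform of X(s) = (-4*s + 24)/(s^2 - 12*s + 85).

Rewrite the denominator: s^2 - 12*s + 85 = (s - 6)^2 + 49.
The form in (s - 6) signals a first-shifting-theorem factor e^(6t).
Since L{cos(7t)} = s/(s^2 + 49), the inverse is e^(6*t)*cos(7*t), scaled by -4.

-4*exp(6*t)*cos(7*t)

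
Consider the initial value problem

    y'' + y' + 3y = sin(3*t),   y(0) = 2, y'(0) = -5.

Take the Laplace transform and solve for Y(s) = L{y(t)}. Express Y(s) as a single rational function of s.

Y(s) = (2*s^3 - 3*s^2 + 18*s - 24)/(s^4 + s^3 + 12*s^2 + 9*s + 27)

Transform both sides with L{·}.
Using L{y''} = s^2 Y - s·y(0) - y'(0) and L{y'} = sY - y(0), with y(0) = 2, y'(0) = -5, the left side becomes (s^2 + s + 3)Y - (2*s - 3).
The right side is L{sin(3*t)} = 3/(s^2 + 9).
So (s^2 + s + 3)Y = 3/(s^2 + 9) + (2*s - 3).
Solve for Y(s) and write it as one ratio of polynomials.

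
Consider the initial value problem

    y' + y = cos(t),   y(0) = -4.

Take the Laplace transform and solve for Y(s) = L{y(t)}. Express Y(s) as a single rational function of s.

Y(s) = (-4*s^2 + s - 4)/(s^3 + s^2 + s + 1)

Take the Laplace transform of both sides.
With L{y'} = sY - y(0) = sY - (-4): the LHS transforms to (s + 1)Y - (-4).
The right side is L{cos(t)} = s/(s^2 + 1).
So (s + 1)Y = s/(s^2 + 1) + (-4).
Isolate Y and clear denominators.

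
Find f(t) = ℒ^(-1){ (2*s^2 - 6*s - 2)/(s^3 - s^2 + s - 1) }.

Factor the denominator: s^3 - s^2 + s - 1 = (s - 1)*(s^2 + 1).
Partial fraction decomposition gives [-3/(s - 1)] + [5*s/(s^2 + 1)] + [-1/(s^2 + 1)].
Invert each term: -3/(s - 1) ↔ -3e^(t); 5·s/(s^2 + 1) ↔ 5cos(t); -1·1/(s^2 + 1) ↔ -sin(t).

f(t) = -3*exp(t) - sin(t) + 5*cos(t)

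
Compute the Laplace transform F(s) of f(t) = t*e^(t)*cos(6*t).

F(s) = (s - 7)*(s + 5)/(s^2 - 2*s + 37)^2

L{cos(6t)} = s/(s^2 + 36).
Multiplying by e^(t) shifts s → s - 1, so L{e^(t)*cos(6*t)} = (s - 1)/((s - 1)^2 + 36).
Then apply L{t·g(t)} = -d/ds[G(s)] with G(s) = (s - 1)/((s - 1)^2 + 36):
differentiating 1 time and applying the sign gives (s - 7)*(s + 5)/(s^2 - 2*s + 37)^2.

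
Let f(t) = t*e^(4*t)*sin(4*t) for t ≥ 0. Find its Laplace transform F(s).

L{sin(4t)} = 4/(s^2 + 16).
Multiplying by e^(4t) shifts s → s - 4, so L{e^(4*t)*sin(4*t)} = 4/((s - 4)^2 + 16).
Then apply L{t·g(t)} = -d/ds[G(s)] with G(s) = 4/((s - 4)^2 + 16):
differentiating 1 time and applying the sign gives 8*(s - 4)/(s^2 - 8*s + 32)^2.

F(s) = 8*(s - 4)/(s^2 - 8*s + 32)^2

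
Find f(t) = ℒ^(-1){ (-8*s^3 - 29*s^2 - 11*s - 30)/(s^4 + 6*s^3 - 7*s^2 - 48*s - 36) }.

Factor the denominator: s^4 + 6*s^3 - 7*s^2 - 48*s - 36 = (s - 3)*(s + 1)*(s + 2)*(s + 6).
Partial fraction decomposition gives [-3/(s + 2)] + [-4/(s + 6)] + [2/(s + 1)] + [-3/(s - 3)].
Invert each term: -3/(s + 2) ↔ -3e^(-2t); -4/(s + 6) ↔ -4e^(-6t); 2/(s + 1) ↔ 2e^(-t); -3/(s - 3) ↔ -3e^(3t).

f(t) = -3*exp(3*t) + 2*exp(-t) - 3*exp(-2*t) - 4*exp(-6*t)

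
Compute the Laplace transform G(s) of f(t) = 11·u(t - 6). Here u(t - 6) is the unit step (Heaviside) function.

By the second shifting theorem, L{u(t - c)·g(t - c)} = e^(-cs)·H(s) with c = 6 and H(s) = L{g(t)}.
L{11} = 11/s.

G(s) = 11*exp(-6*s)/s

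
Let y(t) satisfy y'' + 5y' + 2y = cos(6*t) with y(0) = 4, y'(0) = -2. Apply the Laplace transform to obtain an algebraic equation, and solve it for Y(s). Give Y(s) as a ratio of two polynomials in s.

Y(s) = (4*s^3 + 18*s^2 + 145*s + 648)/(s^4 + 5*s^3 + 38*s^2 + 180*s + 72)

Transform both sides with L{·}.
With L{y''} = s^2 Y - s·y(0) - y'(0) and L{y'} = sY - y(0), with y(0) = 4, y'(0) = -2: the LHS transforms to (s^2 + 5*s + 2)Y - (4*s + 18).
The right side is L{cos(6*t)} = s/(s^2 + 36).
So (s^2 + 5*s + 2)Y = s/(s^2 + 36) + (4*s + 18).
Divide through and combine into a single rational function.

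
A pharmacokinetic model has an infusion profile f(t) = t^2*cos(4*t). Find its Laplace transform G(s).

G(s) = 2*s*(s^2 - 48)/(s^2 + 16)^3

L{cos(4t)} = s/(s^2 + 16).
Then apply L{t^2·g(t)} = (-1)^2 d^2/ds^2[H(s)] with H(s) = s/(s^2 + 16):
differentiating 2 times and applying the sign gives 2*s*(s^2 - 48)/(s^2 + 16)^3.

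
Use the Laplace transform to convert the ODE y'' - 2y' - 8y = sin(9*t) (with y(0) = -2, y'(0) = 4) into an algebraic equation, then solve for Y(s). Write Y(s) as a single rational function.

Take the Laplace transform of both sides.
Using L{y''} = s^2 Y - s·y(0) - y'(0) and L{y'} = sY - y(0), with y(0) = -2, y'(0) = 4, the left side becomes (s^2 - 2*s - 8)Y - (-2*s + 8).
The right side is L{sin(9*t)} = 9/(s^2 + 81).
So (s^2 - 2*s - 8)Y = 9/(s^2 + 81) + (-2*s + 8).
Divide through and combine into a single rational function.

Y(s) = (-2*s^3 + 8*s^2 - 162*s + 657)/(s^4 - 2*s^3 + 73*s^2 - 162*s - 648)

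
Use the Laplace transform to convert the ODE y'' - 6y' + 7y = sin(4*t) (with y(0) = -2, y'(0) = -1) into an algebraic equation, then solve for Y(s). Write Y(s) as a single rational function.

Laplace-transform each side.
Using L{y''} = s^2 Y - s·y(0) - y'(0) and L{y'} = sY - y(0), with y(0) = -2, y'(0) = -1, the left side becomes (s^2 - 6*s + 7)Y - (-2*s + 11).
The right side is L{sin(4*t)} = 4/(s^2 + 16).
So (s^2 - 6*s + 7)Y = 4/(s^2 + 16) + (-2*s + 11).
Solve for Y(s) and write it as one ratio of polynomials.

Y(s) = (-2*s^3 + 11*s^2 - 32*s + 180)/(s^4 - 6*s^3 + 23*s^2 - 96*s + 112)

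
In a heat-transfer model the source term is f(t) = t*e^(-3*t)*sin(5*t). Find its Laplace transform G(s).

L{sin(5t)} = 5/(s^2 + 25).
Multiplying by e^(-3t) shifts s → s + 3, so L{e^(-3*t)*sin(5*t)} = 5/((s + 3)^2 + 25).
Then apply L{t·g(t)} = -d/ds[H(s)] with H(s) = 5/((s + 3)^2 + 25):
differentiating 1 time and applying the sign gives 10*(s + 3)/(s^2 + 6*s + 34)^2.

G(s) = 10*(s + 3)/(s^2 + 6*s + 34)^2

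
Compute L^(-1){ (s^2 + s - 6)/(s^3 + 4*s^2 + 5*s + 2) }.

-6*t*exp(-t) + 5*exp(-t) - 4*exp(-2*t)

Factor the denominator: s^3 + 4*s^2 + 5*s + 2 = (s + 1)^2*(s + 2).
Partial fraction decomposition gives [5/(s + 1)] + [-6/(s + 1)^2] + [-4/(s + 2)].
Invert each term: 5/(s + 1) ↔ 5e^(-t); -6/(s + 1)^2 ↔ -6t·e^(-t); -4/(s + 2) ↔ -4e^(-2t).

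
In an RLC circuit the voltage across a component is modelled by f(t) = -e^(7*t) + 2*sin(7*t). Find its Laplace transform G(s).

By linearity of the Laplace transform, transform each term separately.
(2)·[L{sin(7t)} = 7/(s^2 + 49)]; (-1)·[L{e^(7t)} = 1/(s - 7)].

G(s) = 14/(s^2 + 49) - 1/(s - 7)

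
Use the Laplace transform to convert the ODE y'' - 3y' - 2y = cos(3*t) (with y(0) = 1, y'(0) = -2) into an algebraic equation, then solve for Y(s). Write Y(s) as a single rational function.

Y(s) = (s^3 - 5*s^2 + 10*s - 45)/(s^4 - 3*s^3 + 7*s^2 - 27*s - 18)

Transform both sides with L{·}.
With L{y''} = s^2 Y - s·y(0) - y'(0) and L{y'} = sY - y(0), with y(0) = 1, y'(0) = -2: the LHS transforms to (s^2 - 3*s - 2)Y - (s - 5).
The right side is L{cos(3*t)} = s/(s^2 + 9).
So (s^2 - 3*s - 2)Y = s/(s^2 + 9) + (s - 5).
Solve for Y(s) and write it as one ratio of polynomials.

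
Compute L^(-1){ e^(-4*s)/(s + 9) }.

The factor e^(-4s) signals a time shift by c = 4 (second shifting theorem).
L{e^(-9t)} = 1/(s + 9), so L^-1{1/(s + 9)} = e^(-9*t).
Hence the inverse is u(t - 4) times that function evaluated at t - 4.

Heaviside(t - 4)*(exp(-9*t + 36))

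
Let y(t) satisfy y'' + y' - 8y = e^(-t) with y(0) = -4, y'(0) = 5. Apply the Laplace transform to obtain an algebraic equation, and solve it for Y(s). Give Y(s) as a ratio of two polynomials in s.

Take the Laplace transform of both sides.
Using L{y''} = s^2 Y - s·y(0) - y'(0) and L{y'} = sY - y(0), with y(0) = -4, y'(0) = 5, the left side becomes (s^2 + s - 8)Y - (-4*s + 1).
The right side is L{e^(-t)} = 1/(s + 1).
So (s^2 + s - 8)Y = 1/(s + 1) + (-4*s + 1).
Divide through and combine into a single rational function.

Y(s) = (-4*s^2 - 3*s + 2)/(s^3 + 2*s^2 - 7*s - 8)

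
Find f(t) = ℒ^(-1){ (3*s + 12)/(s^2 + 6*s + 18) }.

f(t) = exp(-3*t)*sin(3*t) + 3*exp(-3*t)*cos(3*t)

Complete the square in the denominator: s^2 + 6*s + 18 = (s + 3)^2 + 3^2.
Split the numerator to match: 3*s + 12 = 3·(s + 3) + 1·3.
Invert each term: 3·(s + 3)/((s + 3)^2 + 9) ↔ 3e^(-3t)cos(3t); 1·3/((s + 3)^2 + 9) ↔ e^(-3t)sin(3t).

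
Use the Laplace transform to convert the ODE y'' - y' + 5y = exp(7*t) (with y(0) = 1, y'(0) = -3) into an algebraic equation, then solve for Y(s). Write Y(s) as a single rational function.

Apply the Laplace transform to the equation.
The derivative rules (L{y''} = s^2 Y - s·y(0) - y'(0) and L{y'} = sY - y(0), with y(0) = 1, y'(0) = -3) turn the left side into (s^2 - s + 5)Y - (s - 4).
The right side is L{exp(7*t)} = 1/(s - 7).
So (s^2 - s + 5)Y = 1/(s - 7) + (s - 4).
Divide through and combine into a single rational function.

Y(s) = (s^2 - 11*s + 29)/(s^3 - 8*s^2 + 12*s - 35)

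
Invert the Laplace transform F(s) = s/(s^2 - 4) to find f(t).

f(t) = cosh(2*t)

Since L{cosh(2t)} = s/(s^2 - 4), the inverse is cosh(2*t).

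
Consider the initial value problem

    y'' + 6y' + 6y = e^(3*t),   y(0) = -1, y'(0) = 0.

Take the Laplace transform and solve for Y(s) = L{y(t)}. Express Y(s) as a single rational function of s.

Laplace-transform each side.
The derivative rules (L{y''} = s^2 Y - s·y(0) - y'(0) and L{y'} = sY - y(0), with y(0) = -1, y'(0) = 0) turn the left side into (s^2 + 6*s + 6)Y - (-s - 6).
The right side is L{e^(3*t)} = 1/(s - 3).
So (s^2 + 6*s + 6)Y = 1/(s - 3) + (-s - 6).
Divide through and combine into a single rational function.

Y(s) = (-s^2 - 3*s + 19)/(s^3 + 3*s^2 - 12*s - 18)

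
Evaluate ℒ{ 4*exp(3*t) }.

4/(s - 3)

L{4} = 4/s.
By the first shifting theorem, multiplying by e^(3t) replaces s with s - 3.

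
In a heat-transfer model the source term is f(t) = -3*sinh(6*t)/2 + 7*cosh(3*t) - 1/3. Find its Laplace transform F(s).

The transform is linear, so treat each term independently.
L{-1/3} = (-1/3)/s; (7)·[L{cosh(3t)} = s/(s^2 - 9)]; (-3/2)·[L{sinh(6t)} = 6/(s^2 - 36)].

F(s) = 7*s/(s^2 - 9) - 9/(s^2 - 36) - 1/(3*s)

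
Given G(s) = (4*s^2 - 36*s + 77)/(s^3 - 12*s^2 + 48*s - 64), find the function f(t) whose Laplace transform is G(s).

f(t) = -3*t^2*exp(4*t)/2 - 4*t*exp(4*t) + 4*exp(4*t)

Factor the denominator: s^3 - 12*s^2 + 48*s - 64 = (s - 4)^3.
Partial fraction decomposition gives [4/(s - 4)] + [-4/(s - 4)^2] + [-3/(s - 4)^3].
Invert each term: 4/(s - 4) ↔ 4e^(4t); -4/(s - 4)^2 ↔ -4t·e^(4t); -3/(s - 4)^3 ↔ (-3/2)t^2·e^(4t).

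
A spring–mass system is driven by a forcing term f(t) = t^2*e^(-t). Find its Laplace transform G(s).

L{e^(-t)} = 1/(s + 1).
Then apply L{t^2·g(t)} = (-1)^2 d^2/ds^2[H(s)] with H(s) = 1/(s + 1):
differentiating 2 times and applying the sign gives 2/(s + 1)^3.

G(s) = 2/(s + 1)^3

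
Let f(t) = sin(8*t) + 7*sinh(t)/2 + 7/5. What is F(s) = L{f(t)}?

By linearity of the Laplace transform, transform each term separately.
L{7/5} = (7/5)/s; (7/2)·[L{sinh(t)} = 1/(s^2 - 1)]; L{sin(8t)} = 8/(s^2 + 64).

F(s) = 8/(s^2 + 64) + 7/(2*(s^2 - 1)) + 7/(5*s)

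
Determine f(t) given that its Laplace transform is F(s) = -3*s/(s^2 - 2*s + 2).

Complete the square in the denominator: s^2 - 2*s + 2 = (s - 1)^2 + 1^2.
Split the numerator to match: -3*s = -3·(s - 1) - 3·1.
Invert each term: -3·(s - 1)/((s - 1)^2 + 1) ↔ -3e^(t)cos(t); -3·1/((s - 1)^2 + 1) ↔ -3e^(t)sin(t).

f(t) = -3*exp(t)*sin(t) - 3*exp(t)*cos(t)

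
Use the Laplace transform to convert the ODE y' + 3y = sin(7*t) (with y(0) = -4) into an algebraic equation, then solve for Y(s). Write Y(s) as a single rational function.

Transform both sides with L{·}.
With L{y'} = sY - y(0) = sY - (-4): the LHS transforms to (s + 3)Y - (-4).
The right side is L{sin(7*t)} = 7/(s^2 + 49).
So (s + 3)Y = 7/(s^2 + 49) + (-4).
Isolate Y and clear denominators.

Y(s) = (-4*s^2 - 189)/(s^3 + 3*s^2 + 49*s + 147)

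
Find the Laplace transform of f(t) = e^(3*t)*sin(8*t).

8/((s - 3)^2 + 64)

L{sin(8t)} = 8/(s^2 + 64).
By the first shifting theorem, multiplying by e^(3t) replaces s with s - 3.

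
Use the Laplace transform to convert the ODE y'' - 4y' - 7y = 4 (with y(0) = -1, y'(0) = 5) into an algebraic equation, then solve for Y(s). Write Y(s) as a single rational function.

Take the Laplace transform of both sides.
The derivative rules (L{y''} = s^2 Y - s·y(0) - y'(0) and L{y'} = sY - y(0), with y(0) = -1, y'(0) = 5) turn the left side into (s^2 - 4*s - 7)Y - (-s + 9).
The right side is L{4} = 4/s.
So (s^2 - 4*s - 7)Y = 4/s + (-s + 9).
Isolate Y and clear denominators.

Y(s) = (-s^2 + 9*s + 4)/(s^3 - 4*s^2 - 7*s)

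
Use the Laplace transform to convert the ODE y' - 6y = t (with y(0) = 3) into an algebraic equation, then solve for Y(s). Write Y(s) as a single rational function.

Y(s) = (3*s^2 + 1)/(s^3 - 6*s^2)

Laplace-transform each side.
The derivative rules (L{y'} = sY - y(0) = sY - 3) turn the left side into (s - 6)Y - (3).
The right side is L{t} = s^(-2).
So (s - 6)Y = s^(-2) + (3).
Solve for Y(s) and write it as one ratio of polynomials.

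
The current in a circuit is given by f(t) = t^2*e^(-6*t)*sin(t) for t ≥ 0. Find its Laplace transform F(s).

F(s) = 2*(3*s^2 + 36*s + 107)/(s^2 + 12*s + 37)^3

L{sin(t)} = 1/(s^2 + 1).
Multiplying by e^(-6t) shifts s → s + 6, so L{e^(-6*t)*sin(t)} = 1/((s + 6)^2 + 1).
Then apply L{t^2·g(t)} = (-1)^2 d^2/ds^2[G(s)] with G(s) = 1/((s + 6)^2 + 1):
differentiating 2 times and applying the sign gives 2*(3*s^2 + 36*s + 107)/(s^2 + 12*s + 37)^3.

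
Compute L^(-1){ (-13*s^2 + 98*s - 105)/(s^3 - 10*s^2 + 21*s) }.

-2*exp(7*t) - 6*exp(3*t) - 5

Factor the denominator: s^3 - 10*s^2 + 21*s = s*(s - 7)*(s - 3).
Partial fraction decomposition gives [-2/(s - 7)] + [-6/(s - 3)] + [-5/s].
Invert each term: -2/(s - 7) ↔ -2e^(7t); -6/(s - 3) ↔ -6e^(3t); -5/(s - 0) ↔ -5e^(0t).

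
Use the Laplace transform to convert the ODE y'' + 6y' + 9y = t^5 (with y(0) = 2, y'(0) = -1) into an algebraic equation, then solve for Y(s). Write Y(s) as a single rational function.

Apply the Laplace transform to the equation.
With L{y''} = s^2 Y - s·y(0) - y'(0) and L{y'} = sY - y(0), with y(0) = 2, y'(0) = -1: the LHS transforms to (s^2 + 6*s + 9)Y - (2*s + 11).
The right side is L{t^5} = 120/s^6.
So (s^2 + 6*s + 9)Y = 120/s^6 + (2*s + 11).
Solve for Y(s) and write it as one ratio of polynomials.

Y(s) = (2*s^7 + 11*s^6 + 120)/(s^8 + 6*s^7 + 9*s^6)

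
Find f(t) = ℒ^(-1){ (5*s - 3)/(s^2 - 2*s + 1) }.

f(t) = 2*t*exp(t) + 5*exp(t)

Factor the denominator: s^2 - 2*s + 1 = (s - 1)^2.
Partial fraction decomposition gives [5/(s - 1)] + [2/(s - 1)^2].
Invert each term: 5/(s - 1) ↔ 5e^(t); 2/(s - 1)^2 ↔ 2t·e^(t).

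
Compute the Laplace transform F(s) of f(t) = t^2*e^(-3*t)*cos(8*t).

F(s) = 2*(s + 3)*(s^2 + 6*s - 183)/(s^2 + 6*s + 73)^3

L{cos(8t)} = s/(s^2 + 64).
Multiplying by e^(-3t) shifts s → s + 3, so L{e^(-3*t)*cos(8*t)} = (s + 3)/((s + 3)^2 + 64).
Then apply L{t^2·g(t)} = (-1)^2 d^2/ds^2[G(s)] with G(s) = (s + 3)/((s + 3)^2 + 64):
differentiating 2 times and applying the sign gives 2*(s + 3)*(s^2 + 6*s - 183)/(s^2 + 6*s + 73)^3.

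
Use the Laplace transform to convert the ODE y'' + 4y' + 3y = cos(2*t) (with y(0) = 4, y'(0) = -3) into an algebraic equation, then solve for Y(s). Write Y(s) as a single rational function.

Y(s) = (4*s^3 + 13*s^2 + 17*s + 52)/(s^4 + 4*s^3 + 7*s^2 + 16*s + 12)

Laplace-transform each side.
With L{y''} = s^2 Y - s·y(0) - y'(0) and L{y'} = sY - y(0), with y(0) = 4, y'(0) = -3: the LHS transforms to (s^2 + 4*s + 3)Y - (4*s + 13).
The right side is L{cos(2*t)} = s/(s^2 + 4).
So (s^2 + 4*s + 3)Y = s/(s^2 + 4) + (4*s + 13).
Solve for Y(s) and write it as one ratio of polynomials.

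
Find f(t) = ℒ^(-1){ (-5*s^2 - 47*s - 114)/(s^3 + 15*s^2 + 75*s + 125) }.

Factor the denominator: s^3 + 15*s^2 + 75*s + 125 = (s + 5)^3.
Partial fraction decomposition gives [-5/(s + 5)] + [3/(s + 5)^2] + [-4/(s + 5)^3].
Invert each term: -5/(s + 5) ↔ -5e^(-5t); 3/(s + 5)^2 ↔ 3t·e^(-5t); -4/(s + 5)^3 ↔ (-2)t^2·e^(-5t).

f(t) = -2*t^2*exp(-5*t) + 3*t*exp(-5*t) - 5*exp(-5*t)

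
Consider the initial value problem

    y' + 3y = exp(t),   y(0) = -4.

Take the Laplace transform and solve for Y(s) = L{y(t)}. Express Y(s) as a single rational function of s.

Apply the Laplace transform to the equation.
The derivative rules (L{y'} = sY - y(0) = sY - (-4)) turn the left side into (s + 3)Y - (-4).
The right side is L{exp(t)} = 1/(s - 1).
So (s + 3)Y = 1/(s - 1) + (-4).
Divide through and combine into a single rational function.

Y(s) = (-4*s + 5)/(s^2 + 2*s - 3)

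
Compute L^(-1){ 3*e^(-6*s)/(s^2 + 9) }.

The factor e^(-6s) signals a time shift by c = 6 (second shifting theorem).
L{sin(3t)} = 3/(s^2 + 9), so L^-1{3/(s^2 + 9)} = sin(3*t).
Hence the inverse is u(t - 6) times that function evaluated at t - 6.

Heaviside(t - 6)*(sin(3*t - 18))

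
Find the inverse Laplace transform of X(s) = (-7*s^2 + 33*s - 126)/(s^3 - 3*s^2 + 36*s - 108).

-2*exp(3*t) + 3*sin(6*t) - 5*cos(6*t)

Factor the denominator: s^3 - 3*s^2 + 36*s - 108 = (s - 3)*(s^2 + 36).
Partial fraction decomposition gives [-2/(s - 3)] + [-5*s/(s^2 + 36)] + [18/(s^2 + 36)].
Invert each term: -2/(s - 3) ↔ -2e^(3t); -5·s/(s^2 + 36) ↔ -5cos(6t); 3·6/(s^2 + 36) ↔ 3sin(6t).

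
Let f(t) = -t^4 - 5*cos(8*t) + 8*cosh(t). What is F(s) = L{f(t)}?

F(s) = -5*s/(s^2 + 64) + 8*s/(s^2 - 1) - 24/s^5

The transform is linear, so treat each term independently.
(8)·[L{cosh(t)} = s/(s^2 - 1)]; (-5)·[L{cos(8t)} = s/(s^2 + 64)]; (-1)·[L{t^4} = 4!/s^5 = 24/s^5].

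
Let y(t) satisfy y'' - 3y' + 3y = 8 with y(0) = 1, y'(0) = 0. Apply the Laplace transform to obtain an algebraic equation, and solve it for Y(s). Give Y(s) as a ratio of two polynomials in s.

Transform both sides with L{·}.
With L{y''} = s^2 Y - s·y(0) - y'(0) and L{y'} = sY - y(0), with y(0) = 1, y'(0) = 0: the LHS transforms to (s^2 - 3*s + 3)Y - (s - 3).
The right side is L{8} = 8/s.
So (s^2 - 3*s + 3)Y = 8/s + (s - 3).
Solve for Y(s) and write it as one ratio of polynomials.

Y(s) = (s^2 - 3*s + 8)/(s^3 - 3*s^2 + 3*s)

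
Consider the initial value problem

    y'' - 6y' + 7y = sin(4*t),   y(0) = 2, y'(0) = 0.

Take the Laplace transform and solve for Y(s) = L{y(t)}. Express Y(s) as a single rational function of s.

Y(s) = (2*s^3 - 12*s^2 + 32*s - 188)/(s^4 - 6*s^3 + 23*s^2 - 96*s + 112)

Laplace-transform each side.
With L{y''} = s^2 Y - s·y(0) - y'(0) and L{y'} = sY - y(0), with y(0) = 2, y'(0) = 0: the LHS transforms to (s^2 - 6*s + 7)Y - (2*s - 12).
The right side is L{sin(4*t)} = 4/(s^2 + 16).
So (s^2 - 6*s + 7)Y = 4/(s^2 + 16) + (2*s - 12).
Divide through and combine into a single rational function.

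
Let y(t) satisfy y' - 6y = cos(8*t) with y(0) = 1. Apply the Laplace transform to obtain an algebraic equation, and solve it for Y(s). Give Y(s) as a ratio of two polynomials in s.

Y(s) = (s^2 + s + 64)/(s^3 - 6*s^2 + 64*s - 384)

Laplace-transform each side.
With L{y'} = sY - y(0) = sY - 1: the LHS transforms to (s - 6)Y - (1).
The right side is L{cos(8*t)} = s/(s^2 + 64).
So (s - 6)Y = s/(s^2 + 64) + (1).
Isolate Y and clear denominators.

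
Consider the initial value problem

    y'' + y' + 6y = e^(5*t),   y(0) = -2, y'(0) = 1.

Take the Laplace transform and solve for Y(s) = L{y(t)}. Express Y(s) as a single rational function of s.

Apply the Laplace transform to the equation.
The derivative rules (L{y''} = s^2 Y - s·y(0) - y'(0) and L{y'} = sY - y(0), with y(0) = -2, y'(0) = 1) turn the left side into (s^2 + s + 6)Y - (-2*s - 1).
The right side is L{e^(5*t)} = 1/(s - 5).
So (s^2 + s + 6)Y = 1/(s - 5) + (-2*s - 1).
Solve for Y(s) and write it as one ratio of polynomials.

Y(s) = (-2*s^2 + 9*s + 6)/(s^3 - 4*s^2 + s - 30)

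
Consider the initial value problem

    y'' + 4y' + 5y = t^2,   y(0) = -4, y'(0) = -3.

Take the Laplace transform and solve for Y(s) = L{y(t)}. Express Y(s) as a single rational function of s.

Y(s) = (-4*s^4 - 19*s^3 + 2)/(s^5 + 4*s^4 + 5*s^3)

Transform both sides with L{·}.
With L{y''} = s^2 Y - s·y(0) - y'(0) and L{y'} = sY - y(0), with y(0) = -4, y'(0) = -3: the LHS transforms to (s^2 + 4*s + 5)Y - (-4*s - 19).
The right side is L{t^2} = 2/s^3.
So (s^2 + 4*s + 5)Y = 2/s^3 + (-4*s - 19).
Isolate Y and clear denominators.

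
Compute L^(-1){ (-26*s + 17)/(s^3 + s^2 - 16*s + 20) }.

-5*t*exp(2*t) - 3*exp(2*t) + 3*exp(-5*t)

Factor the denominator: s^3 + s^2 - 16*s + 20 = (s - 2)^2*(s + 5).
Partial fraction decomposition gives [-3/(s - 2)] + [-5/(s - 2)^2] + [3/(s + 5)].
Invert each term: -3/(s - 2) ↔ -3e^(2t); -5/(s - 2)^2 ↔ -5t·e^(2t); 3/(s + 5) ↔ 3e^(-5t).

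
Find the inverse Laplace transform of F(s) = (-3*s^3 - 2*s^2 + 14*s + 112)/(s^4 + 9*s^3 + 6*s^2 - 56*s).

Factor the denominator: s^4 + 9*s^3 + 6*s^2 - 56*s = s*(s - 2)*(s + 4)*(s + 7).
Partial fraction decomposition gives [-5/(s + 7)] + [3/(s + 4)] + [-2/s] + [1/(s - 2)].
Invert each term: -5/(s + 7) ↔ -5e^(-7t); 3/(s + 4) ↔ 3e^(-4t); -2/(s - 0) ↔ -2e^(0t); 1/(s - 2) ↔ e^(2t).

exp(2*t) - 2 + 3*exp(-4*t) - 5*exp(-7*t)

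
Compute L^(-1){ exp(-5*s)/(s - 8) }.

The factor e^(-5s) signals a time shift by c = 5 (second shifting theorem).
L{e^(8t)} = 1/(s - 8), so L^-1{1/(s - 8)} = exp(8*t).
Hence the inverse is u(t - 5) times that function evaluated at t - 5.

Heaviside(t - 5)*(exp(8*t - 40))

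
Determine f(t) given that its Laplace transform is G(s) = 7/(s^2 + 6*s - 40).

f(t) = exp(-3*t)*sinh(7*t)

Rewrite the denominator: s^2 + 6*s - 40 = (s + 3)^2 - 49.
The form in (s + 3) signals a first-shifting-theorem factor e^(-3t).
Since L{sinh(7t)} = 7/(s^2 - 49), the inverse is e^(-3*t)*sinh(7*t).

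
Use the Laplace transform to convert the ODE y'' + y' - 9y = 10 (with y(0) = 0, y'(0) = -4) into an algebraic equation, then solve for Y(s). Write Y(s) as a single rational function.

Laplace-transform each side.
Using L{y''} = s^2 Y - s·y(0) - y'(0) and L{y'} = sY - y(0), with y(0) = 0, y'(0) = -4, the left side becomes (s^2 + s - 9)Y - (-4).
The right side is L{10} = 10/s.
So (s^2 + s - 9)Y = 10/s + (-4).
Solve for Y(s) and write it as one ratio of polynomials.

Y(s) = (-4*s + 10)/(s^3 + s^2 - 9*s)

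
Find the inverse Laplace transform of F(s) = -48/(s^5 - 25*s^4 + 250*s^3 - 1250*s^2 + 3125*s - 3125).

-2*t^4*exp(5*t)

Rewrite the denominator: s^5 - 25*s^4 + 250*s^3 - 1250*s^2 + 3125*s - 3125 = (s - 5)^5.
The form in (s - 5) signals a first-shifting-theorem factor e^(5t).
Since L{t^4} = 4!/s^5 = 24/s^5, the inverse is t^4*e^(5*t), scaled by -2.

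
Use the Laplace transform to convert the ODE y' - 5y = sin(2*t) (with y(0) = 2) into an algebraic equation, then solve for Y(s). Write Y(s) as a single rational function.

Y(s) = (2*s^2 + 10)/(s^3 - 5*s^2 + 4*s - 20)

Apply the Laplace transform to the equation.
The derivative rules (L{y'} = sY - y(0) = sY - 2) turn the left side into (s - 5)Y - (2).
The right side is L{sin(2*t)} = 2/(s^2 + 4).
So (s - 5)Y = 2/(s^2 + 4) + (2).
Divide through and combine into a single rational function.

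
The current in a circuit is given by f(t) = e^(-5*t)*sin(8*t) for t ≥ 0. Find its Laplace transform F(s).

F(s) = 8/((s + 5)^2 + 64)

L{sin(8t)} = 8/(s^2 + 64).
By the first shifting theorem, multiplying by e^(-5t) replaces s with s + 5.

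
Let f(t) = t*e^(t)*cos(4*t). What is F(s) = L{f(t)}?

L{cos(4t)} = s/(s^2 + 16).
Multiplying by e^(t) shifts s → s - 1, so L{e^(t)*cos(4*t)} = (s - 1)/((s - 1)^2 + 16).
Then apply L{t·g(t)} = -d/ds[G(s)] with G(s) = (s - 1)/((s - 1)^2 + 16):
differentiating 1 time and applying the sign gives (s - 5)*(s + 3)/(s^2 - 2*s + 17)^2.

F(s) = (s - 5)*(s + 3)/(s^2 - 2*s + 17)^2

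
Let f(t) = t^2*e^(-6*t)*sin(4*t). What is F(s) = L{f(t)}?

L{sin(4t)} = 4/(s^2 + 16).
Multiplying by e^(-6t) shifts s → s + 6, so L{e^(-6*t)*sin(4*t)} = 4/((s + 6)^2 + 16).
Then apply L{t^2·g(t)} = (-1)^2 d^2/ds^2[G(s)] with G(s) = 4/((s + 6)^2 + 16):
differentiating 2 times and applying the sign gives 8*(3*s^2 + 36*s + 92)/(s^2 + 12*s + 52)^3.

F(s) = 8*(3*s^2 + 36*s + 92)/(s^2 + 12*s + 52)^3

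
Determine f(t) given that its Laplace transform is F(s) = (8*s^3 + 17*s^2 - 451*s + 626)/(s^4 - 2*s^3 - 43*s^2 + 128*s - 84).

Factor the denominator: s^4 - 2*s^3 - 43*s^2 + 128*s - 84 = (s - 6)*(s - 2)*(s - 1)*(s + 7).
Partial fraction decomposition gives [5/(s - 1)] + [-2/(s + 7)] + [4/(s - 2)] + [1/(s - 6)].
Invert each term: 5/(s - 1) ↔ 5e^(t); -2/(s + 7) ↔ -2e^(-7t); 4/(s - 2) ↔ 4e^(2t); 1/(s - 6) ↔ e^(6t).

f(t) = exp(6*t) + 4*exp(2*t) + 5*exp(t) - 2*exp(-7*t)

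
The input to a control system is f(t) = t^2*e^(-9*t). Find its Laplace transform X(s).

X(s) = 2/(s + 9)^3

L{e^(-9t)} = 1/(s + 9).
Then apply L{t^2·g(t)} = (-1)^2 d^2/ds^2[G(s)] with G(s) = 1/(s + 9):
differentiating 2 times and applying the sign gives 2/(s + 9)^3.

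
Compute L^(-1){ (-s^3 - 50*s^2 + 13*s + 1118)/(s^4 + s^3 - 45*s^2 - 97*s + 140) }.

Factor the denominator: s^4 + s^3 - 45*s^2 - 97*s + 140 = (s - 7)*(s - 1)*(s + 4)*(s + 5).
Partial fraction decomposition gives [6/(s + 4)] + [1/(s + 5)] + [-6/(s - 1)] + [-2/(s - 7)].
Invert each term: 6/(s + 4) ↔ 6e^(-4t); 1/(s + 5) ↔ e^(-5t); -6/(s - 1) ↔ -6e^(t); -2/(s - 7) ↔ -2e^(7t).

-2*exp(7*t) - 6*exp(t) + 6*exp(-4*t) + exp(-5*t)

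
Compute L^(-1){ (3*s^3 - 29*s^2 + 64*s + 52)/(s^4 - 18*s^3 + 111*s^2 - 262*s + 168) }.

Factor the denominator: s^4 - 18*s^3 + 111*s^2 - 262*s + 168 = (s - 7)*(s - 6)*(s - 4)*(s - 1).
Partial fraction decomposition gives [2/(s - 4)] + [6/(s - 7)] + [-4/(s - 6)] + [-1/(s - 1)].
Invert each term: 2/(s - 4) ↔ 2e^(4t); 6/(s - 7) ↔ 6e^(7t); -4/(s - 6) ↔ -4e^(6t); -1/(s - 1) ↔ -e^(t).

6*exp(7*t) - 4*exp(6*t) + 2*exp(4*t) - exp(t)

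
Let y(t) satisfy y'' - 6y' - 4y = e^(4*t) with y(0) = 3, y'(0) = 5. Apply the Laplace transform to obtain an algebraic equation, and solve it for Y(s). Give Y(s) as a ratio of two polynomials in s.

Y(s) = (3*s^2 - 25*s + 53)/(s^3 - 10*s^2 + 20*s + 16)

Transform both sides with L{·}.
The derivative rules (L{y''} = s^2 Y - s·y(0) - y'(0) and L{y'} = sY - y(0), with y(0) = 3, y'(0) = 5) turn the left side into (s^2 - 6*s - 4)Y - (3*s - 13).
The right side is L{e^(4*t)} = 1/(s - 4).
So (s^2 - 6*s - 4)Y = 1/(s - 4) + (3*s - 13).
Isolate Y and clear denominators.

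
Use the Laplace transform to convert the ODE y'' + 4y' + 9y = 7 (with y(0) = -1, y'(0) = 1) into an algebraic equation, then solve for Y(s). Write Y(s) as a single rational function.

Apply the Laplace transform to the equation.
Using L{y''} = s^2 Y - s·y(0) - y'(0) and L{y'} = sY - y(0), with y(0) = -1, y'(0) = 1, the left side becomes (s^2 + 4*s + 9)Y - (-s - 3).
The right side is L{7} = 7/s.
So (s^2 + 4*s + 9)Y = 7/s + (-s - 3).
Divide through and combine into a single rational function.

Y(s) = (-s^2 - 3*s + 7)/(s^3 + 4*s^2 + 9*s)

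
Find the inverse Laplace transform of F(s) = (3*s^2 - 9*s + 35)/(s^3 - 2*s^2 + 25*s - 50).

Factor the denominator: s^3 - 2*s^2 + 25*s - 50 = (s - 2)*(s^2 + 25).
Partial fraction decomposition gives [1/(s - 2)] + [2*s/(s^2 + 25)] + [-5/(s^2 + 25)].
Invert each term: 1/(s - 2) ↔ e^(2t); 2·s/(s^2 + 25) ↔ 2cos(5t); -1·5/(s^2 + 25) ↔ -sin(5t).

exp(2*t) - sin(5*t) + 2*cos(5*t)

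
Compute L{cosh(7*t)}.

L{cosh(7t)} = s/(s^2 - 49).

s/(s^2 - 49)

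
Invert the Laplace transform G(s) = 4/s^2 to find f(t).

Since L{t} = 1!/s^2 = 1/s^2, the inverse is t, scaled by 4.

f(t) = 4*t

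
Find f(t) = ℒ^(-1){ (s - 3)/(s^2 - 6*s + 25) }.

f(t) = exp(3*t)*cos(4*t)

Rewrite the denominator: s^2 - 6*s + 25 = (s - 3)^2 + 16.
The form in (s - 3) signals a first-shifting-theorem factor e^(3t).
Since L{cos(4t)} = s/(s^2 + 16), the inverse is exp(3*t)*cos(4*t).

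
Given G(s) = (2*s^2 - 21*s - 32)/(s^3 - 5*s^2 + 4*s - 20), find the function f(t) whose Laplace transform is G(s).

Factor the denominator: s^3 - 5*s^2 + 4*s - 20 = (s - 5)*(s^2 + 4).
Partial fraction decomposition gives [-3/(s - 5)] + [5*s/(s^2 + 4)] + [4/(s^2 + 4)].
Invert each term: -3/(s - 5) ↔ -3e^(5t); 5·s/(s^2 + 4) ↔ 5cos(2t); 2·2/(s^2 + 4) ↔ 2sin(2t).

f(t) = -3*exp(5*t) + 2*sin(2*t) + 5*cos(2*t)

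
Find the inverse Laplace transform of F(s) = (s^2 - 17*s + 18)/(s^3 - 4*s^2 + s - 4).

-2*exp(4*t) - 5*sin(t) + 3*cos(t)

Factor the denominator: s^3 - 4*s^2 + s - 4 = (s - 4)*(s^2 + 1).
Partial fraction decomposition gives [-2/(s - 4)] + [3*s/(s^2 + 1)] + [-5/(s^2 + 1)].
Invert each term: -2/(s - 4) ↔ -2e^(4t); 3·s/(s^2 + 1) ↔ 3cos(t); -5·1/(s^2 + 1) ↔ -5sin(t).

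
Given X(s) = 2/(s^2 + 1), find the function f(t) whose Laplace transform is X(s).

f(t) = 2*sin(t)

Since L{sin(t)} = 1/(s^2 + 1), the inverse is sin(t), scaled by 2.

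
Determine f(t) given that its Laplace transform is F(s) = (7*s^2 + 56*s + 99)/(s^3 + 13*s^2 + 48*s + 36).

f(t) = -3*t*exp(-6*t) + 2*exp(-t) + 5*exp(-6*t)

Factor the denominator: s^3 + 13*s^2 + 48*s + 36 = (s + 1)*(s + 6)^2.
Partial fraction decomposition gives [5/(s + 6)] + [-3/(s + 6)^2] + [2/(s + 1)].
Invert each term: 5/(s + 6) ↔ 5e^(-6t); -3/(s + 6)^2 ↔ -3t·e^(-6t); 2/(s + 1) ↔ 2e^(-t).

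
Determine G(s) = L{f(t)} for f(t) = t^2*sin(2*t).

G(s) = 4*(3*s^2 - 4)/(s^2 + 4)^3

L{sin(2t)} = 2/(s^2 + 4).
Then apply L{t^2·g(t)} = (-1)^2 d^2/ds^2[H(s)] with H(s) = 2/(s^2 + 4):
differentiating 2 times and applying the sign gives 4*(3*s^2 - 4)/(s^2 + 4)^3.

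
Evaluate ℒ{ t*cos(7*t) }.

L{cos(7t)} = s/(s^2 + 49).
Then apply L{t·g(t)} = -d/ds[H(s)] with H(s) = s/(s^2 + 49):
differentiating 1 time and applying the sign gives (s - 7)*(s + 7)/(s^2 + 49)^2.

(s - 7)*(s + 7)/(s^2 + 49)^2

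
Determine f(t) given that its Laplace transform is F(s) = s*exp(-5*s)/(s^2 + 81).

The factor e^(-5s) signals a time shift by c = 5 (second shifting theorem).
L{cos(9t)} = s/(s^2 + 81), so L^-1{s/(s^2 + 81)} = cos(9*t).
Hence the inverse is u(t - 5) times that function evaluated at t - 5.

f(t) = Heaviside(t - 5)*(cos(9*t - 45))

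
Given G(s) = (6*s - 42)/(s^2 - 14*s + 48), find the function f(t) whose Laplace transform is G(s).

f(t) = 6*exp(7*t)*cosh(t)

Rewrite the denominator: s^2 - 14*s + 48 = (s - 7)^2 - 1.
The form in (s - 7) signals a first-shifting-theorem factor e^(7t).
Since L{cosh(t)} = s/(s^2 - 1), the inverse is exp(7*t)*cosh(t), scaled by 6.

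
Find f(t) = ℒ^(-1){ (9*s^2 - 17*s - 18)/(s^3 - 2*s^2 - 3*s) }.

Factor the denominator: s^3 - 2*s^2 - 3*s = s*(s - 3)*(s + 1).
Partial fraction decomposition gives [2/(s + 1)] + [1/(s - 3)] + [6/s].
Invert each term: 2/(s + 1) ↔ 2e^(-t); 1/(s - 3) ↔ e^(3t); 6/(s - 0) ↔ 6e^(0t).

f(t) = exp(3*t) + 6 + 2*exp(-t)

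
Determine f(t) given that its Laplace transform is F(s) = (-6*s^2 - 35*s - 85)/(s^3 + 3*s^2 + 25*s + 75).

Factor the denominator: s^3 + 3*s^2 + 25*s + 75 = (s + 3)*(s^2 + 25).
Partial fraction decomposition gives [-1/(s + 3)] + [-5*s/(s^2 + 25)] + [-20/(s^2 + 25)].
Invert each term: -1/(s + 3) ↔ -e^(-3t); -5·s/(s^2 + 25) ↔ -5cos(5t); -4·5/(s^2 + 25) ↔ -4sin(5t).

f(t) = -4*sin(5*t) - 5*cos(5*t) - exp(-3*t)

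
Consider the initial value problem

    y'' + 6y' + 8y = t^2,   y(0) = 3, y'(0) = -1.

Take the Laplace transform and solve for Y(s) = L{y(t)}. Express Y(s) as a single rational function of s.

Y(s) = (3*s^4 + 17*s^3 + 2)/(s^5 + 6*s^4 + 8*s^3)

Transform both sides with L{·}.
With L{y''} = s^2 Y - s·y(0) - y'(0) and L{y'} = sY - y(0), with y(0) = 3, y'(0) = -1: the LHS transforms to (s^2 + 6*s + 8)Y - (3*s + 17).
The right side is L{t^2} = 2/s^3.
So (s^2 + 6*s + 8)Y = 2/s^3 + (3*s + 17).
Divide through and combine into a single rational function.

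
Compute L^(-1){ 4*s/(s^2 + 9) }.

4*cos(3*t)

Since L{cos(3t)} = s/(s^2 + 9), the inverse is cos(3*t), scaled by 4.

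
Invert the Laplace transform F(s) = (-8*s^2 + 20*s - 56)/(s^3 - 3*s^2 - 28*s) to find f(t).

f(t) = -4*exp(7*t) + 2 - 6*exp(-4*t)

Factor the denominator: s^3 - 3*s^2 - 28*s = s*(s - 7)*(s + 4).
Partial fraction decomposition gives [2/s] + [-6/(s + 4)] + [-4/(s - 7)].
Invert each term: 2/(s - 0) ↔ 2e^(0t); -6/(s + 4) ↔ -6e^(-4t); -4/(s - 7) ↔ -4e^(7t).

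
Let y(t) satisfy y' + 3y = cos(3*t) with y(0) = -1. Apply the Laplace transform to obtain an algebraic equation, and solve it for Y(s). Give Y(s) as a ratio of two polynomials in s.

Y(s) = (-s^2 + s - 9)/(s^3 + 3*s^2 + 9*s + 27)

Apply the Laplace transform to the equation.
The derivative rules (L{y'} = sY - y(0) = sY - (-1)) turn the left side into (s + 3)Y - (-1).
The right side is L{cos(3*t)} = s/(s^2 + 9).
So (s + 3)Y = s/(s^2 + 9) + (-1).
Divide through and combine into a single rational function.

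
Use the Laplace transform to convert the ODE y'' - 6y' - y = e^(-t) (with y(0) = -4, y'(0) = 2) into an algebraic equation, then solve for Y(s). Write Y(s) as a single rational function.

Take the Laplace transform of both sides.
With L{y''} = s^2 Y - s·y(0) - y'(0) and L{y'} = sY - y(0), with y(0) = -4, y'(0) = 2: the LHS transforms to (s^2 - 6*s - 1)Y - (-4*s + 26).
The right side is L{e^(-t)} = 1/(s + 1).
So (s^2 - 6*s - 1)Y = 1/(s + 1) + (-4*s + 26).
Solve for Y(s) and write it as one ratio of polynomials.

Y(s) = (-4*s^2 + 22*s + 27)/(s^3 - 5*s^2 - 7*s - 1)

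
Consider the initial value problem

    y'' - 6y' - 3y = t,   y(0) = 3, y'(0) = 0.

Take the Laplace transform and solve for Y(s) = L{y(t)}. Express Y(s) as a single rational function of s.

Y(s) = (3*s^3 - 18*s^2 + 1)/(s^4 - 6*s^3 - 3*s^2)

Take the Laplace transform of both sides.
The derivative rules (L{y''} = s^2 Y - s·y(0) - y'(0) and L{y'} = sY - y(0), with y(0) = 3, y'(0) = 0) turn the left side into (s^2 - 6*s - 3)Y - (3*s - 18).
The right side is L{t} = s^(-2).
So (s^2 - 6*s - 3)Y = s^(-2) + (3*s - 18).
Isolate Y and clear denominators.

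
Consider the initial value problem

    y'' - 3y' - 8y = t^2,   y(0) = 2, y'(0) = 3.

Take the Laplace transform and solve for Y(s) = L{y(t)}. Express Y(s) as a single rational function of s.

Y(s) = (2*s^4 - 3*s^3 + 2)/(s^5 - 3*s^4 - 8*s^3)

Transform both sides with L{·}.
Using L{y''} = s^2 Y - s·y(0) - y'(0) and L{y'} = sY - y(0), with y(0) = 2, y'(0) = 3, the left side becomes (s^2 - 3*s - 8)Y - (2*s - 3).
The right side is L{t^2} = 2/s^3.
So (s^2 - 3*s - 8)Y = 2/s^3 + (2*s - 3).
Isolate Y and clear denominators.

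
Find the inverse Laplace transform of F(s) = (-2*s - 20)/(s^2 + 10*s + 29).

Complete the square in the denominator: s^2 + 10*s + 29 = (s + 5)^2 + 2^2.
Split the numerator to match: -2*s - 20 = -2·(s + 5) - 5·2.
Invert each term: -2·(s + 5)/((s + 5)^2 + 4) ↔ -2e^(-5t)cos(2t); -5·2/((s + 5)^2 + 4) ↔ -5e^(-5t)sin(2t).

-5*exp(-5*t)*sin(2*t) - 2*exp(-5*t)*cos(2*t)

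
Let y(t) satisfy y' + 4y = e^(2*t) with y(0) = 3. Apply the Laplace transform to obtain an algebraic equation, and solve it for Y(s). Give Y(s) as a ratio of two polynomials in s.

Transform both sides with L{·}.
The derivative rules (L{y'} = sY - y(0) = sY - 3) turn the left side into (s + 4)Y - (3).
The right side is L{e^(2*t)} = 1/(s - 2).
So (s + 4)Y = 1/(s - 2) + (3).
Isolate Y and clear denominators.

Y(s) = (3*s - 5)/(s^2 + 2*s - 8)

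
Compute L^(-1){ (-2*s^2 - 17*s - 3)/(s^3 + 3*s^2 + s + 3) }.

Factor the denominator: s^3 + 3*s^2 + s + 3 = (s + 3)*(s^2 + 1).
Partial fraction decomposition gives [3/(s + 3)] + [-5*s/(s^2 + 1)] + [-2/(s^2 + 1)].
Invert each term: 3/(s + 3) ↔ 3e^(-3t); -5·s/(s^2 + 1) ↔ -5cos(t); -2·1/(s^2 + 1) ↔ -2sin(t).

-2*sin(t) - 5*cos(t) + 3*exp(-3*t)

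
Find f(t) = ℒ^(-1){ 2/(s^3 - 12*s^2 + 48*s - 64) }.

f(t) = t^2*exp(4*t)

Rewrite the denominator: s^3 - 12*s^2 + 48*s - 64 = (s - 4)^3.
The form in (s - 4) signals a first-shifting-theorem factor e^(4t).
Since L{t^2} = 2!/s^3 = 2/s^3, the inverse is t^2*e^(4*t).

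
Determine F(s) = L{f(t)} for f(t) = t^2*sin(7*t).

F(s) = 14*(3*s^2 - 49)/(s^2 + 49)^3

L{sin(7t)} = 7/(s^2 + 49).
Then apply L{t^2·g(t)} = (-1)^2 d^2/ds^2[G(s)] with G(s) = 7/(s^2 + 49):
differentiating 2 times and applying the sign gives 14*(3*s^2 - 49)/(s^2 + 49)^3.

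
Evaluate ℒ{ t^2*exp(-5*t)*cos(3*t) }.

L{cos(3t)} = s/(s^2 + 9).
Multiplying by e^(-5t) shifts s → s + 5, so L{exp(-5*t)*cos(3*t)} = (s + 5)/((s + 5)^2 + 9).
Then apply L{t^2·g(t)} = (-1)^2 d^2/ds^2[G(s)] with G(s) = (s + 5)/((s + 5)^2 + 9):
differentiating 2 times and applying the sign gives 2*(s + 5)*(s^2 + 10*s - 2)/(s^2 + 10*s + 34)^3.

2*(s + 5)*(s^2 + 10*s - 2)/(s^2 + 10*s + 34)^3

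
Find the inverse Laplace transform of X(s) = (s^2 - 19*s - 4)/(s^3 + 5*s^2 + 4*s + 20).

-2*sin(2*t) - 3*cos(2*t) + 4*exp(-5*t)

Factor the denominator: s^3 + 5*s^2 + 4*s + 20 = (s + 5)*(s^2 + 4).
Partial fraction decomposition gives [4/(s + 5)] + [-3*s/(s^2 + 4)] + [-4/(s^2 + 4)].
Invert each term: 4/(s + 5) ↔ 4e^(-5t); -3·s/(s^2 + 4) ↔ -3cos(2t); -2·2/(s^2 + 4) ↔ -2sin(2t).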